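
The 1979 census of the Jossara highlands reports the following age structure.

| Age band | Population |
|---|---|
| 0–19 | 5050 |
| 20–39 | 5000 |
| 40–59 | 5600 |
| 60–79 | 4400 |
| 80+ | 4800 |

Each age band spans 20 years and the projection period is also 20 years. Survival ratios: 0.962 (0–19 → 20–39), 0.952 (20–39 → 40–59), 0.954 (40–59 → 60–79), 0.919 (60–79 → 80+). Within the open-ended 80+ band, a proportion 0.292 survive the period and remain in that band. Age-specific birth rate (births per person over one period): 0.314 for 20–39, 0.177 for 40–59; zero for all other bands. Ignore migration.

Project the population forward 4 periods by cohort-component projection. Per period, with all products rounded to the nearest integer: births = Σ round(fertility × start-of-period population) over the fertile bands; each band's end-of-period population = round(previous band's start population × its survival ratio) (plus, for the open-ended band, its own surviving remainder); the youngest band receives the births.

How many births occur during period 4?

1130

Let band 1 be 0–19 through band 5 = 80+.
[period 1]
Births: 5000 × 0.314 = 1570  |  5600 × 0.177 = 991 → 2561
Band 2: 5050 × 0.962 = 4858
Band 3: 5000 × 0.952 = 4760
Band 4: 5600 × 0.954 = 5342
Band 5: 4400 × 0.919 + 4800 × 0.292 = 4044 + 1402 = 5446
→ [2561, 4858, 4760, 5342, 5446]
[period 2]
Births: 4858 × 0.314 = 1525  |  4760 × 0.177 = 843 → 2368
Band 2: 2561 × 0.962 = 2464
Band 3: 4858 × 0.952 = 4625
Band 4: 4760 × 0.954 = 4541
Band 5: 5342 × 0.919 + 5446 × 0.292 = 4909 + 1590 = 6499
→ [2368, 2464, 4625, 4541, 6499]
[period 3]
Births: 2464 × 0.314 = 774  |  4625 × 0.177 = 819 → 1593
Band 2: 2368 × 0.962 = 2278
Band 3: 2464 × 0.952 = 2346
Band 4: 4625 × 0.954 = 4412
Band 5: 4541 × 0.919 + 6499 × 0.292 = 4173 + 1898 = 6071
→ [1593, 2278, 2346, 4412, 6071]
[period 4]
Births: 2278 × 0.314 = 715  |  2346 × 0.177 = 415 → 1130
Band 2: 1593 × 0.962 = 1532
Band 3: 2278 × 0.952 = 2169
Band 4: 2346 × 0.954 = 2238
Band 5: 4412 × 0.919 + 6071 × 0.292 = 4055 + 1773 = 5828
→ [1130, 1532, 2169, 2238, 5828]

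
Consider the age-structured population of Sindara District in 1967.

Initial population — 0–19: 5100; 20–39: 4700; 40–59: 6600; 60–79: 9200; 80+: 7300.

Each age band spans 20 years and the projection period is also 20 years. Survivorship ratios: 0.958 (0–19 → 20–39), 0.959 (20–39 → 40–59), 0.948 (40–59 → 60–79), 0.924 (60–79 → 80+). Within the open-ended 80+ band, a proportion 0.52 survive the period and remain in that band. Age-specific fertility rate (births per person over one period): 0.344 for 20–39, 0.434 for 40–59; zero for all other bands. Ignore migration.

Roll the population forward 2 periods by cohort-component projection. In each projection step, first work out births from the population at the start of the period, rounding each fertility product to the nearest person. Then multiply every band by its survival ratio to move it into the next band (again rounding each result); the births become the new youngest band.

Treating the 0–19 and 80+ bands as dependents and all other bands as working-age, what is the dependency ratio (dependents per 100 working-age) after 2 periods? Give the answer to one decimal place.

119.3

— Period 1 —
Births: 4700 × 0.344 = 1617  |  6600 × 0.434 = 2864 — total 4481
20–39: 5100 × 0.958 = 4886
40–59: 4700 × 0.959 = 4507
60–79: 6600 × 0.948 = 6257
80+: 9200 × 0.924 + 7300 × 0.52 = 8501 + 3796 = 12297
Giving 4481 / 4886 / 4507 / 6257 / 12297.
— Period 2 —
Births: 4886 × 0.344 = 1681  |  4507 × 0.434 = 1956 — total 3637
20–39: 4481 × 0.958 = 4293
40–59: 4886 × 0.959 = 4686
60–79: 4507 × 0.948 = 4273
80+: 6257 × 0.924 + 12297 × 0.52 = 5781 + 6394 = 12175
Giving 3637 / 4293 / 4686 / 4273 / 12175.
Dependents (band 0–19 + band 80+) = 3637 + 12175 = 15812; working-age = 13252; ratio = 15812/13252 × 100 = 119.3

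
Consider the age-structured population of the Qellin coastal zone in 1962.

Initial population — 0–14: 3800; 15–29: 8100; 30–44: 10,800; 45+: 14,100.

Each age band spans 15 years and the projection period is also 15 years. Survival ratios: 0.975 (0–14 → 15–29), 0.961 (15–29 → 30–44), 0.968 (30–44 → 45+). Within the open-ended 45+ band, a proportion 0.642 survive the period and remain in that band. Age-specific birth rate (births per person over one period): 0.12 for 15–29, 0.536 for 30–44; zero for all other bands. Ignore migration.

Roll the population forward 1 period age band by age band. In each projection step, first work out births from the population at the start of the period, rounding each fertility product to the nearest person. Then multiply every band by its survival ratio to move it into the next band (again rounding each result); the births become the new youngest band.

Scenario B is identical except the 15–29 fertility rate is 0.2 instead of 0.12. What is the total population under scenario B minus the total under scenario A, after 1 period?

648

Call the bands 1 to 4, youngest first.
Period 1.
Births: 8100 × 0.12 = 972 ; 10800 × 0.536 = 5789 ⇒ total 6761
Band 2: 3800 × 0.975 = 3705
Band 3: 8100 × 0.961 = 7784
Band 4: 10800 × 0.968 + 14100 × 0.642 = 10454 + 9052 = 19506
→ [6761, 3705, 7784, 19506]
Scenario A total after 1 period: 37756
Scenario B projection —
Period 1.
Births: 8100 × 0.2 = 1620 ; 10800 × 0.536 = 5789 ⇒ total 7409
Band 2: 3800 × 0.975 = 3705
Band 3: 8100 × 0.961 = 7784
Band 4: 10800 × 0.968 + 14100 × 0.642 = 10454 + 9052 = 19506
→ [7409, 3705, 7784, 19506]
Scenario B total after 1 period: 38404
Difference B − A = 38404 − 37756 = 648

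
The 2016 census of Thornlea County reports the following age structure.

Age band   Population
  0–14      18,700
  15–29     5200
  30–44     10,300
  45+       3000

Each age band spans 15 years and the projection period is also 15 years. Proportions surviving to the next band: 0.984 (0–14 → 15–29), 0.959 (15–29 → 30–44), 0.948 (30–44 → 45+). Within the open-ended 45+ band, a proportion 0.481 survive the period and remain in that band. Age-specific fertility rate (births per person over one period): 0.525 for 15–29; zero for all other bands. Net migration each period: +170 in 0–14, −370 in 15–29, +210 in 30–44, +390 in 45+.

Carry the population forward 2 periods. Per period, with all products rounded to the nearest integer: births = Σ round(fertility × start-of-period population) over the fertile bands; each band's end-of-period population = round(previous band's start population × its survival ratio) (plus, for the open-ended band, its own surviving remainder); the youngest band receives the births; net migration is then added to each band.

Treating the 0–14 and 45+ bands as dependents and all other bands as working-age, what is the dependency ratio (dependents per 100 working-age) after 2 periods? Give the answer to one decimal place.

— Period 1 —
Births: 5200 × 0.525 = 2730
15–29: 18700 × 0.984 = 18401
30–44: 5200 × 0.959 = 4987
45+: 10300 × 0.948 + 3000 × 0.481 = 9764 + 1443 = 11207
Net migration: 0–14 + 170 → 2900; 15–29 − 370 → 18031; 30–44 + 210 → 5197; 45+ + 390 → 11597
→ [2900, 18031, 5197, 11597]
— Period 2 —
Births: 18031 × 0.525 = 9466
15–29: 2900 × 0.984 = 2854
30–44: 18031 × 0.959 = 17292
45+: 5197 × 0.948 + 11597 × 0.481 = 4927 + 5578 = 10505
Net migration: 0–14 + 170 → 9636; 15–29 − 370 → 2484; 30–44 + 210 → 17502; 45+ + 390 → 10895
→ [9636, 2484, 17502, 10895]
Dependents (band 0–14 + band 45+) = 9636 + 10895 = 20531; working-age = 19986; ratio = 20531/19986 × 100 = 102.7

102.7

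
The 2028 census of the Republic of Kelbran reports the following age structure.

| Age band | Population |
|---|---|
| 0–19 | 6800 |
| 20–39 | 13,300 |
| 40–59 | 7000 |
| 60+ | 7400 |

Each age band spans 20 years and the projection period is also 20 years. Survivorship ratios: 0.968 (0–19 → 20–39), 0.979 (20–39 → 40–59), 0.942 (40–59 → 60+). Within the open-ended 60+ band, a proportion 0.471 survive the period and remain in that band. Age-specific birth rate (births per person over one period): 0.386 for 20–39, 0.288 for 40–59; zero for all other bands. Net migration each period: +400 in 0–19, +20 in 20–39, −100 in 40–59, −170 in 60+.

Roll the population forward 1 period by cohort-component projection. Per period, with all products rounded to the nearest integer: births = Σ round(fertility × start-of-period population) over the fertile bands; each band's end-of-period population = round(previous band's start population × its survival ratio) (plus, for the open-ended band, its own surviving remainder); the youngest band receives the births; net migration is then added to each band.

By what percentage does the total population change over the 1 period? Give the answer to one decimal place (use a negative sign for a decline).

Period 1.
Births: 13300 * 0.386 = 5134 ; 7000 * 0.288 = 2016 — total 7150
20–39: 6800 * 0.968 = 6582
40–59: 13300 * 0.979 = 13021
60+: 7000 * 0.942 + 7400 * 0.471 = 6594 + 3485 = 10079
Net migration: 0–19 + 400 → 7550; 20–39 + 20 → 6602; 40–59 − 100 → 12921; 60+ − 170 → 9909
End of period: [7550, 6602, 12921, 9909]
Total: 34500 → 36982; change = 2482; percentage change = 7.2%

7.2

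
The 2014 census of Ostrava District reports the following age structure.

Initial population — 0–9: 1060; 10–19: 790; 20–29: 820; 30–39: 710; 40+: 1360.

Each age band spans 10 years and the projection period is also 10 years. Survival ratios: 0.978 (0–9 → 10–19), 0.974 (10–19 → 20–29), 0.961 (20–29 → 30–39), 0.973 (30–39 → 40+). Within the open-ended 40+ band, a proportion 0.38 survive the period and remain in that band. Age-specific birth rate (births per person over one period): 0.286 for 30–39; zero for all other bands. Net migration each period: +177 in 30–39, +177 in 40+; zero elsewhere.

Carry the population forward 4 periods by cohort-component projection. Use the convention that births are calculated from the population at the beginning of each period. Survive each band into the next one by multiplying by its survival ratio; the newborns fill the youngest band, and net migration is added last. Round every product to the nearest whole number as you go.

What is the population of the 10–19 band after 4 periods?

256

After projecting period 1:
Births: 710 * 0.286 = 203
10–19: 1060 * 0.978 = 1037
20–29: 790 * 0.974 = 769
30–39: 820 * 0.961 = 788
40+: 710 * 0.973 + 1360 * 0.38 = 691 + 517 = 1208
Net migration: 30–39 + 177 → 965; 40+ + 177 → 1385
→ [203, 1037, 769, 965, 1385]
After projecting period 2:
Births: 965 * 0.286 = 276
10–19: 203 * 0.978 = 199
20–29: 1037 * 0.974 = 1010
30–39: 769 * 0.961 = 739
40+: 965 * 0.973 + 1385 * 0.38 = 939 + 526 = 1465
Net migration: 30–39 + 177 → 916; 40+ + 177 → 1642
→ [276, 199, 1010, 916, 1642]
After projecting period 3:
Births: 916 * 0.286 = 262
10–19: 276 * 0.978 = 270
20–29: 199 * 0.974 = 194
30–39: 1010 * 0.961 = 971
40+: 916 * 0.973 + 1642 * 0.38 = 891 + 624 = 1515
Net migration: 30–39 + 177 → 1148; 40+ + 177 → 1692
→ [262, 270, 194, 1148, 1692]
After projecting period 4:
Births: 1148 * 0.286 = 328
10–19: 262 * 0.978 = 256
20–29: 270 * 0.974 = 263
30–39: 194 * 0.961 = 186
40+: 1148 * 0.973 + 1692 * 0.38 = 1117 + 643 = 1760
Net migration: 30–39 + 177 → 363; 40+ + 177 → 1937
→ [328, 256, 263, 363, 1937]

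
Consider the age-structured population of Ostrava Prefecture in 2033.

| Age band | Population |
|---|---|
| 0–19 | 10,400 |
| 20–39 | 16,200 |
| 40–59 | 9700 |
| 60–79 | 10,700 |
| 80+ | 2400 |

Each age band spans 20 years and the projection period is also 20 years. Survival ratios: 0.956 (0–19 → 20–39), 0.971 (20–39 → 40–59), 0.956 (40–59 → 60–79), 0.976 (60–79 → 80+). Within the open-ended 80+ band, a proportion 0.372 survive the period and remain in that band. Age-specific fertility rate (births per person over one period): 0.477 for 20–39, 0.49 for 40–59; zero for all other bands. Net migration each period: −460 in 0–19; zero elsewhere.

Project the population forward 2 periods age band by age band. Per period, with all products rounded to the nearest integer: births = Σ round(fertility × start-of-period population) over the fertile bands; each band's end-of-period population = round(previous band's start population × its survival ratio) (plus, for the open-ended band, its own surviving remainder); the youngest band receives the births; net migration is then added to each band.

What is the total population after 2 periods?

61440

Numbering the bands 1..5 from youngest to oldest:
Period 1:
Births: 16200 * 0.477 = 7727  |  9700 * 0.49 = 4753 → 12480
Band 2: 10400 * 0.956 = 9942
Band 3: 16200 * 0.971 = 15730
Band 4: 9700 * 0.956 = 9273
Band 5: 10700 * 0.976 + 2400 * 0.372 = 10443 + 893 = 11336
Net migration: Band 1 − 460 → 12020
→ [12020, 9942, 15730, 9273, 11336]
Period 2:
Births: 9942 * 0.477 = 4742  |  15730 * 0.49 = 7708 → 12450
Band 2: 12020 * 0.956 = 11491
Band 3: 9942 * 0.971 = 9654
Band 4: 15730 * 0.956 = 15038
Band 5: 9273 * 0.976 + 11336 * 0.372 = 9050 + 4217 = 13267
Net migration: Band 1 − 460 → 11990
→ [11990, 11491, 9654, 15038, 13267]
Total after period 2: 11990 + 11491 + 9654 + 15038 + 13267 = 61440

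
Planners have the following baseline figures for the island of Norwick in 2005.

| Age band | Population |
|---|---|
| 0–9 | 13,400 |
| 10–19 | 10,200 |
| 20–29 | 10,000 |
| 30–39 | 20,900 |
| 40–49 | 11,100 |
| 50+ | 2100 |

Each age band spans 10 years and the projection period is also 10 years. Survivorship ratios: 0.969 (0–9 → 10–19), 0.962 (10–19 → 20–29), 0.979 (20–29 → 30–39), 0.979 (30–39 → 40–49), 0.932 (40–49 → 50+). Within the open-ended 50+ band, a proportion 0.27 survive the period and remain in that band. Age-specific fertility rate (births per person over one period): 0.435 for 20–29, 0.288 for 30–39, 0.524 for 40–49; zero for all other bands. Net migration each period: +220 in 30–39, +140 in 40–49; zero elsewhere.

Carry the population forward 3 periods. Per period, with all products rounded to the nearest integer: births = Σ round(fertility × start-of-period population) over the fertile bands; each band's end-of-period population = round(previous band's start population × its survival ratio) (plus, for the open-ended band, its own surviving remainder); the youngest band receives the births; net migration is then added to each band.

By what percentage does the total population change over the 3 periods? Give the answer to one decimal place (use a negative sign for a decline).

Let group 1 be 0–9 through group 6 = 50+.
[period 1]
Births: 10000 × 0.435 = 4350 ; 20900 × 0.288 = 6019 ; 11100 × 0.524 = 5816 — total 16185
Group 2: 13400 × 0.969 = 12985
Group 3: 10200 × 0.962 = 9812
Group 4: 10000 × 0.979 = 9790
Group 5: 20900 × 0.979 = 20461
Group 6: 11100 × 0.932 + 2100 × 0.27 = 10345 + 567 = 10912
Net migration: Group 4 + 220 → 10010; Group 5 + 140 → 20601
End of period: [16185, 12985, 9812, 10010, 20601, 10912]
[period 2]
Births: 9812 × 0.435 = 4268 ; 10010 × 0.288 = 2883 ; 20601 × 0.524 = 10795 — total 17946
Group 2: 16185 × 0.969 = 15683
Group 3: 12985 × 0.962 = 12492
Group 4: 9812 × 0.979 = 9606
Group 5: 10010 × 0.979 = 9800
Group 6: 20601 × 0.932 + 10912 × 0.27 = 19200 + 2946 = 22146
Net migration: Group 4 + 220 → 9826; Group 5 + 140 → 9940
End of period: [17946, 15683, 12492, 9826, 9940, 22146]
[period 3]
Births: 12492 × 0.435 = 5434 ; 9826 × 0.288 = 2830 ; 9940 × 0.524 = 5209 — total 13473
Group 2: 17946 × 0.969 = 17390
Group 3: 15683 × 0.962 = 15087
Group 4: 12492 × 0.979 = 12230
Group 5: 9826 × 0.979 = 9620
Group 6: 9940 × 0.932 + 22146 × 0.27 = 9264 + 5979 = 15243
Net migration: Group 4 + 220 → 12450; Group 5 + 140 → 9760
End of period: [13473, 17390, 15087, 12450, 9760, 15243]
Total: 67700 → 83403; change = 15703; percentage change = 23.2%

23.2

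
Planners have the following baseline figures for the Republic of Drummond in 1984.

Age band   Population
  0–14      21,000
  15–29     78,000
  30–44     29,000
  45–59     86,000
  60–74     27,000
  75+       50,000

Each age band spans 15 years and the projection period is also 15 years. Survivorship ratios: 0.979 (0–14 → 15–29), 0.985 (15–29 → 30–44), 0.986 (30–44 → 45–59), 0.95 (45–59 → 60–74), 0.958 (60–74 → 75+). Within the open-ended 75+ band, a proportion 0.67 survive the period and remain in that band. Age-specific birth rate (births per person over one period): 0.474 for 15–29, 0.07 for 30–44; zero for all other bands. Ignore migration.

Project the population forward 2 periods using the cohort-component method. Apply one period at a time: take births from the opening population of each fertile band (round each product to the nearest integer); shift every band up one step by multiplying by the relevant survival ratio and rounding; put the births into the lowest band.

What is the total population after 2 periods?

Period 1:
Births: 78000 × 0.474 = 36972, 29000 × 0.07 = 2030 → total 39002
15–29: 21000 × 0.979 = 20559
30–44: 78000 × 0.985 = 76830
45–59: 29000 × 0.986 = 28594
60–74: 86000 × 0.95 = 81700
75+: 27000 × 0.958 + 50000 × 0.67 = 25866 + 33500 = 59366
End of period: [39002, 20559, 76830, 28594, 81700, 59366]
Period 2:
Births: 20559 × 0.474 = 9745, 76830 × 0.07 = 5378 → total 15123
15–29: 39002 × 0.979 = 38183
30–44: 20559 × 0.985 = 20251
45–59: 76830 × 0.986 = 75754
60–74: 28594 × 0.95 = 27164
75+: 81700 × 0.958 + 59366 × 0.67 = 78269 + 39775 = 118044
End of period: [15123, 38183, 20251, 75754, 27164, 118044]
Total after period 2: 15123 + 38183 + 20251 + 75754 + 27164 + 118044 = 294519

294519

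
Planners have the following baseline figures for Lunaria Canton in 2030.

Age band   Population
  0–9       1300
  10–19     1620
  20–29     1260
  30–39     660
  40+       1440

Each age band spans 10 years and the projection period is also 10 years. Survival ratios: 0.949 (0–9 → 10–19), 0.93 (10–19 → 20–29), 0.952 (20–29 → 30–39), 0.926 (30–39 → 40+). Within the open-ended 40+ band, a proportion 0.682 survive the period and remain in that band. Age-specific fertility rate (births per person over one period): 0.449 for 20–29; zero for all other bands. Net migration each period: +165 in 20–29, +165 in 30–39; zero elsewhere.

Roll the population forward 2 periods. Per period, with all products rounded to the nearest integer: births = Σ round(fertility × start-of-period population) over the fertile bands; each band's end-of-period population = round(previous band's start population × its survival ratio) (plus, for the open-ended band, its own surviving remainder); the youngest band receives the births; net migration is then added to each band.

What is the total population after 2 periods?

6708

Call the bands 1 to 5, youngest first.
After projecting period 1:
Births: 1260 × 0.449 = 566
Band 2: 1300 × 0.949 = 1234
Band 3: 1620 × 0.93 = 1507
Band 4: 1260 × 0.952 = 1200
Band 5: 660 × 0.926 + 1440 × 0.682 = 611 + 982 = 1593
Net migration: Band 3 + 165 → 1672; Band 4 + 165 → 1365
End of period: [566, 1234, 1672, 1365, 1593]
After projecting period 2:
Births: 1672 × 0.449 = 751
Band 2: 566 × 0.949 = 537
Band 3: 1234 × 0.93 = 1148
Band 4: 1672 × 0.952 = 1592
Band 5: 1365 × 0.926 + 1593 × 0.682 = 1264 + 1086 = 2350
Net migration: Band 3 + 165 → 1313; Band 4 + 165 → 1757
End of period: [751, 537, 1313, 1757, 2350]
Total after period 2: 751 + 537 + 1313 + 1757 + 2350 = 6708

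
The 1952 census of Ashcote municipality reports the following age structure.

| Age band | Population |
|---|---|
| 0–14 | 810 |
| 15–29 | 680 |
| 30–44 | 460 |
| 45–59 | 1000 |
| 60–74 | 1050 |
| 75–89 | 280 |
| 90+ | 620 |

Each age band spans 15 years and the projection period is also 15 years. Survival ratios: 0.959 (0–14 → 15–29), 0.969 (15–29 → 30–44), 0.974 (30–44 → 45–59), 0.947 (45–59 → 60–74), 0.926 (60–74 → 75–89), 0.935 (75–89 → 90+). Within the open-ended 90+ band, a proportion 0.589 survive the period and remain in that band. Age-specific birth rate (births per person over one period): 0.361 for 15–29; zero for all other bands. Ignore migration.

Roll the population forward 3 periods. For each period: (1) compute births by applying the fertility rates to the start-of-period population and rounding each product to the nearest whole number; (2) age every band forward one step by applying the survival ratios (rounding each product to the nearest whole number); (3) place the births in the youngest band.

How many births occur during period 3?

Let band 1 be 0–14 through band 7 = 90+.
Period 1.
Births: 680 × 0.361 = 245
Band 2: 810 × 0.959 = 777
Band 3: 680 × 0.969 = 659
Band 4: 460 × 0.974 = 448
Band 5: 1000 × 0.947 = 947
Band 6: 1050 × 0.926 = 972
Band 7: 280 × 0.935 + 620 × 0.589 = 262 + 365 = 627
Giving 245 / 777 / 659 / 448 / 947 / 972 / 627.
Period 2.
Births: 777 × 0.361 = 280
Band 2: 245 × 0.959 = 235
Band 3: 777 × 0.969 = 753
Band 4: 659 × 0.974 = 642
Band 5: 448 × 0.947 = 424
Band 6: 947 × 0.926 = 877
Band 7: 972 × 0.935 + 627 × 0.589 = 909 + 369 = 1278
Giving 280 / 235 / 753 / 642 / 424 / 877 / 1278.
Period 3.
Births: 235 × 0.361 = 85
Band 2: 280 × 0.959 = 269
Band 3: 235 × 0.969 = 228
Band 4: 753 × 0.974 = 733
Band 5: 642 × 0.947 = 608
Band 6: 424 × 0.926 = 393
Band 7: 877 × 0.935 + 1278 × 0.589 = 820 + 753 = 1573
Giving 85 / 269 / 228 / 733 / 608 / 393 / 1573.

85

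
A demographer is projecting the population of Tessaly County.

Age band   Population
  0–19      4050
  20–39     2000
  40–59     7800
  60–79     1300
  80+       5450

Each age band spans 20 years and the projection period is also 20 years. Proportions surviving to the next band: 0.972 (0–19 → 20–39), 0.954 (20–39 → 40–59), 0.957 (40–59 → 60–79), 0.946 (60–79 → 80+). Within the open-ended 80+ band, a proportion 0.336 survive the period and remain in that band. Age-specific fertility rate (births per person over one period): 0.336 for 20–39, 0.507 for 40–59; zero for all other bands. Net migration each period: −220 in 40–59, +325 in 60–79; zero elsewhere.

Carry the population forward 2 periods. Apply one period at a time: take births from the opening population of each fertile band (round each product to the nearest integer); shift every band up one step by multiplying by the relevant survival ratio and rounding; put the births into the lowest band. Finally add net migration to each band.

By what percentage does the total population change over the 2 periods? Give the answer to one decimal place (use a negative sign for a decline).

[period 1]
Births: 2000 × 0.336 = 672 ; 7800 × 0.507 = 3955 — total 4627
20–39: 4050 × 0.972 = 3937
40–59: 2000 × 0.954 = 1908
60–79: 7800 × 0.957 = 7465
80+: 1300 × 0.946 + 5450 × 0.336 = 1230 + 1831 = 3061
Net migration: 40–59 − 220 → 1688; 60–79 + 325 → 7790
End of period: [4627, 3937, 1688, 7790, 3061]
[period 2]
Births: 3937 × 0.336 = 1323 ; 1688 × 0.507 = 856 — total 2179
20–39: 4627 × 0.972 = 4497
40–59: 3937 × 0.954 = 3756
60–79: 1688 × 0.957 = 1615
80+: 7790 × 0.946 + 3061 × 0.336 = 7369 + 1028 = 8397
Net migration: 40–59 − 220 → 3536; 60–79 + 325 → 1940
End of period: [2179, 4497, 3536, 1940, 8397]
Total: 20600 → 20549; change = -51; percentage change = -0.2%

-0.2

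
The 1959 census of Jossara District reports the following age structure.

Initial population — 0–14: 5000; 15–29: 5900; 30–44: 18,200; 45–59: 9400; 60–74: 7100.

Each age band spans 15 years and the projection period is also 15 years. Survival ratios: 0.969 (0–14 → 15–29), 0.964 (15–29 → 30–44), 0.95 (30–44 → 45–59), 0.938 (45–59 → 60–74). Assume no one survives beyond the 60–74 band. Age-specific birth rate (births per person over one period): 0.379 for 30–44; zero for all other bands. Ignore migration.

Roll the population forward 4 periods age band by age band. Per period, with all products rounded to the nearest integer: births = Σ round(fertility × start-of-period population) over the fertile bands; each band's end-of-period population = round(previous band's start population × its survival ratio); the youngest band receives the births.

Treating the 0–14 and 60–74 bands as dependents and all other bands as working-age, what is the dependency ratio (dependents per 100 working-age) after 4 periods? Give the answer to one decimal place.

Let group 1 be 0–14 through group 5 = 60–74.
[period 1]
Births: 18200 × 0.379 = 6898
Group 2: 5000 × 0.969 = 4845
Group 3: 5900 × 0.964 = 5688
Group 4: 18200 × 0.95 = 17290
Group 5: 9400 × 0.938 = 8817
→ [6898, 4845, 5688, 17290, 8817]
[period 2]
Births: 5688 × 0.379 = 2156
Group 2: 6898 × 0.969 = 6684
Group 3: 4845 × 0.964 = 4671
Group 4: 5688 × 0.95 = 5404
Group 5: 17290 × 0.938 = 16218
→ [2156, 6684, 4671, 5404, 16218]
[period 3]
Births: 4671 × 0.379 = 1770
Group 2: 2156 × 0.969 = 2089
Group 3: 6684 × 0.964 = 6443
Group 4: 4671 × 0.95 = 4437
Group 5: 5404 × 0.938 = 5069
→ [1770, 2089, 6443, 4437, 5069]
[period 4]
Births: 6443 × 0.379 = 2442
Group 2: 1770 × 0.969 = 1715
Group 3: 2089 × 0.964 = 2014
Group 4: 6443 × 0.95 = 6121
Group 5: 4437 × 0.938 = 4162
→ [2442, 1715, 2014, 6121, 4162]
Dependents (band 0–14 + band 60–74) = 2442 + 4162 = 6604; working-age = 9850; ratio = 6604/9850 × 100 = 67.0

67.0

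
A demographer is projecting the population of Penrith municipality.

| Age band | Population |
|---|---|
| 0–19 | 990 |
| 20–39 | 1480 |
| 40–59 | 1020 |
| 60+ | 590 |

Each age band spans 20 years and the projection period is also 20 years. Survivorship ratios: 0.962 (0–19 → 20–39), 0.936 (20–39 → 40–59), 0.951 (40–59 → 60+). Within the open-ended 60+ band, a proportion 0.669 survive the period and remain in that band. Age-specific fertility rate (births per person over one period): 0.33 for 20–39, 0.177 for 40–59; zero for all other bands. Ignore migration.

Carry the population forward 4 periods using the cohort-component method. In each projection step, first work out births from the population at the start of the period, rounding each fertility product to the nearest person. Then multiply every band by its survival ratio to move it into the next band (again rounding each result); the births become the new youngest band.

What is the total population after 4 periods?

3284

Call the groups 1 to 4, youngest first.
[period 1]
Births: 1480 * 0.33 = 488 ; 1020 * 0.177 = 181 → 669
Group 2: 990 * 0.962 = 952
Group 3: 1480 * 0.936 = 1385
Group 4: 1020 * 0.951 + 590 * 0.669 = 970 + 395 = 1365
Giving 669 / 952 / 1385 / 1365.
[period 2]
Births: 952 * 0.33 = 314 ; 1385 * 0.177 = 245 → 559
Group 2: 669 * 0.962 = 644
Group 3: 952 * 0.936 = 891
Group 4: 1385 * 0.951 + 1365 * 0.669 = 1317 + 913 = 2230
Giving 559 / 644 / 891 / 2230.
[period 3]
Births: 644 * 0.33 = 213 ; 891 * 0.177 = 158 → 371
Group 2: 559 * 0.962 = 538
Group 3: 644 * 0.936 = 603
Group 4: 891 * 0.951 + 2230 * 0.669 = 847 + 1492 = 2339
Giving 371 / 538 / 603 / 2339.
[period 4]
Births: 538 * 0.33 = 178 ; 603 * 0.177 = 107 → 285
Group 2: 371 * 0.962 = 357
Group 3: 538 * 0.936 = 504
Group 4: 603 * 0.951 + 2339 * 0.669 = 573 + 1565 = 2138
Giving 285 / 357 / 504 / 2138.
Total after period 4: 285 + 357 + 504 + 2138 = 3284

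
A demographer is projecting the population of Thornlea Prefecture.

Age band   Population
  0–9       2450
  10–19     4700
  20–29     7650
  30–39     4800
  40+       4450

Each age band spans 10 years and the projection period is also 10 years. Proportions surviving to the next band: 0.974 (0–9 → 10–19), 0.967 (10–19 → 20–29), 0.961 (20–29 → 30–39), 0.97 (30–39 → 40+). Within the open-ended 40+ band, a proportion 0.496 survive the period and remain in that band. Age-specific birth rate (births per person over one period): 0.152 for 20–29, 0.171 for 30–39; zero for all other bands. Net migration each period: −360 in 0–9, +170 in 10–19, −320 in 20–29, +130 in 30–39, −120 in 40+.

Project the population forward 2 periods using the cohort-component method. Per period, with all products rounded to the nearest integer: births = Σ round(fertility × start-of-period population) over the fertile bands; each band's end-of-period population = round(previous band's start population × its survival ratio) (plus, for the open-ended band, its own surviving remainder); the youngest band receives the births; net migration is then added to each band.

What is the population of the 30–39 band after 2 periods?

(Groups numbered youngest = 1 to oldest = 5.)
Period 1.
Births: 7650 * 0.152 = 1163, 4800 * 0.171 = 821 — total 1984
Group 2: 2450 * 0.974 = 2386
Group 3: 4700 * 0.967 = 4545
Group 4: 7650 * 0.961 = 7352
Group 5: 4800 * 0.97 + 4450 * 0.496 = 4656 + 2207 = 6863
Net migration: Group 1 − 360 → 1624; Group 2 + 170 → 2556; Group 3 − 320 → 4225; Group 4 + 130 → 7482; Group 5 − 120 → 6743
→ [1624, 2556, 4225, 7482, 6743]
Period 2.
Births: 4225 * 0.152 = 642, 7482 * 0.171 = 1279 — total 1921
Group 2: 1624 * 0.974 = 1582
Group 3: 2556 * 0.967 = 2472
Group 4: 4225 * 0.961 = 4060
Group 5: 7482 * 0.97 + 6743 * 0.496 = 7258 + 3345 = 10603
Net migration: Group 1 − 360 → 1561; Group 2 + 170 → 1752; Group 3 − 320 → 2152; Group 4 + 130 → 4190; Group 5 − 120 → 10483
→ [1561, 1752, 2152, 4190, 10483]

4190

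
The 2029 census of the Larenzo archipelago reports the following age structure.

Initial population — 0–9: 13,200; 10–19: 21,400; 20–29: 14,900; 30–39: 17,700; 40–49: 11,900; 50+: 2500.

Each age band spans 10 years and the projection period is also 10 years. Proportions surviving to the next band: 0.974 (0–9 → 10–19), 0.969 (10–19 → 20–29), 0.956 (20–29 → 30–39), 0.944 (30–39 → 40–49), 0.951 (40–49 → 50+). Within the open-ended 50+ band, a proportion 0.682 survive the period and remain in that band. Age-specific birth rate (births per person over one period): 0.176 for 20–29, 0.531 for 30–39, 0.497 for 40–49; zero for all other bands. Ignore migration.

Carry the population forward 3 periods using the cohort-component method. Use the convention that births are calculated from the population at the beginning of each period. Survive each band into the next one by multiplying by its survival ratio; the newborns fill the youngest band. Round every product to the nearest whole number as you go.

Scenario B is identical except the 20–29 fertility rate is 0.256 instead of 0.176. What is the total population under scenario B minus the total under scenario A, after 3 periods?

Period 1.
Births: 14900 × 0.176 = 2622, 17700 × 0.531 = 9399, 11900 × 0.497 = 5914 — total 17935
10–19: 13200 × 0.974 = 12857
20–29: 21400 × 0.969 = 20737
30–39: 14900 × 0.956 = 14244
40–49: 17700 × 0.944 = 16709
50+: 11900 × 0.951 + 2500 × 0.682 = 11317 + 1705 = 13022
Giving 17935 / 12857 / 20737 / 14244 / 16709 / 13022.
Period 2.
Births: 20737 × 0.176 = 3650, 14244 × 0.531 = 7564, 16709 × 0.497 = 8304 — total 19518
10–19: 17935 × 0.974 = 17469
20–29: 12857 × 0.969 = 12458
30–39: 20737 × 0.956 = 19825
40–49: 14244 × 0.944 = 13446
50+: 16709 × 0.951 + 13022 × 0.682 = 15890 + 8881 = 24771
Giving 19518 / 17469 / 12458 / 19825 / 13446 / 24771.
Period 3.
Births: 12458 × 0.176 = 2193, 19825 × 0.531 = 10527, 13446 × 0.497 = 6683 — total 19403
10–19: 19518 × 0.974 = 19011
20–29: 17469 × 0.969 = 16927
30–39: 12458 × 0.956 = 11910
40–49: 19825 × 0.944 = 18715
50+: 13446 × 0.951 + 24771 × 0.682 = 12787 + 16894 = 29681
Giving 19403 / 19011 / 16927 / 11910 / 18715 / 29681.
Scenario A total after 3 periods: 115647
Scenario B projection —
Period 1.
Births: 14900 × 0.256 = 3814, 17700 × 0.531 = 9399, 11900 × 0.497 = 5914 — total 19127
10–19: 13200 × 0.974 = 12857
20–29: 21400 × 0.969 = 20737
30–39: 14900 × 0.956 = 14244
40–49: 17700 × 0.944 = 16709
50+: 11900 × 0.951 + 2500 × 0.682 = 11317 + 1705 = 13022
Giving 19127 / 12857 / 20737 / 14244 / 16709 / 13022.
Period 2.
Births: 20737 × 0.256 = 5309, 14244 × 0.531 = 7564, 16709 × 0.497 = 8304 — total 21177
10–19: 19127 × 0.974 = 18630
20–29: 12857 × 0.969 = 12458
30–39: 20737 × 0.956 = 19825
40–49: 14244 × 0.944 = 13446
50+: 16709 × 0.951 + 13022 × 0.682 = 15890 + 8881 = 24771
Giving 21177 / 18630 / 12458 / 19825 / 13446 / 24771.
Period 3.
Births: 12458 × 0.256 = 3189, 19825 × 0.531 = 10527, 13446 × 0.497 = 6683 — total 20399
10–19: 21177 × 0.974 = 20626
20–29: 18630 × 0.969 = 18052
30–39: 12458 × 0.956 = 11910
40–49: 19825 × 0.944 = 18715
50+: 13446 × 0.951 + 24771 × 0.682 = 12787 + 16894 = 29681
Giving 20399 / 20626 / 18052 / 11910 / 18715 / 29681.
Scenario B total after 3 periods: 119383
Difference B − A = 119383 − 115647 = 3736

3736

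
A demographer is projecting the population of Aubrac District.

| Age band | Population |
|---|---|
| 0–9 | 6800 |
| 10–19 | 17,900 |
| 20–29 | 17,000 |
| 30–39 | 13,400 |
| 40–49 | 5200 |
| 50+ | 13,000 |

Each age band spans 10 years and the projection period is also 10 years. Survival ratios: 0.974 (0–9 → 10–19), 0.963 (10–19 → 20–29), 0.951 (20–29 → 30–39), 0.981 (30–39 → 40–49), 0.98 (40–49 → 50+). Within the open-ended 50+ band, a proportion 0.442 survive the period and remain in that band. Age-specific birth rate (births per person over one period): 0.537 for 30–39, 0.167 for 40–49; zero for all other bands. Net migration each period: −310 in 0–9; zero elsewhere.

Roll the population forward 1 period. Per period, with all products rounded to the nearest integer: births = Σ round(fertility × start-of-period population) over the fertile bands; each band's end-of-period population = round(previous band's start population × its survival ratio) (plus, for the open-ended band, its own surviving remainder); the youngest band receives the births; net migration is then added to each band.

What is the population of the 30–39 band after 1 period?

Call the bands 1 to 6, youngest first.
After projecting period 1:
Births: 13400 × 0.537 = 7196, 5200 × 0.167 = 868 → 8064
Band 2: 6800 × 0.974 = 6623
Band 3: 17900 × 0.963 = 17238
Band 4: 17000 × 0.951 = 16167
Band 5: 13400 × 0.981 = 13145
Band 6: 5200 × 0.98 + 13000 × 0.442 = 5096 + 5746 = 10842
Net migration: Band 1 − 310 → 7754
→ [7754, 6623, 17238, 16167, 13145, 10842]

16167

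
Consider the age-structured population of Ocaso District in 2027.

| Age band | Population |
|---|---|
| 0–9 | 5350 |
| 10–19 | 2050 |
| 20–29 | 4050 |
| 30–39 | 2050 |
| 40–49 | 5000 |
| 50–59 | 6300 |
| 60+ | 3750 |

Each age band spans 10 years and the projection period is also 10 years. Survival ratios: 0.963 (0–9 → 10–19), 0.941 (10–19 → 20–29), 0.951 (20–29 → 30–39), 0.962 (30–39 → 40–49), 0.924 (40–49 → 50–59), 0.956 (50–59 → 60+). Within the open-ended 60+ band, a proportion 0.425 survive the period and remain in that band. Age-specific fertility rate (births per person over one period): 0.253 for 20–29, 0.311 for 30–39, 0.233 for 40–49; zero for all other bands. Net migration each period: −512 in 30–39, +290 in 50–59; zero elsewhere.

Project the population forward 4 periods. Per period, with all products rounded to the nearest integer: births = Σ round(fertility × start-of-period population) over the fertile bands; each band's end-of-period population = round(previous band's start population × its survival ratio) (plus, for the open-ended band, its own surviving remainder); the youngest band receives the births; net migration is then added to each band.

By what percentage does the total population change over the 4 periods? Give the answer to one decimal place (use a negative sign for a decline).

Period 1:
Births: 4050 * 0.253 = 1025  |  2050 * 0.311 = 638  |  5000 * 0.233 = 1165 — total 2828
10–19: 5350 * 0.963 = 5152
20–29: 2050 * 0.941 = 1929
30–39: 4050 * 0.951 = 3852
40–49: 2050 * 0.962 = 1972
50–59: 5000 * 0.924 = 4620
60+: 6300 * 0.956 + 3750 * 0.425 = 6023 + 1594 = 7617
Net migration: 30–39 − 512 → 3340; 50–59 + 290 → 4910
Giving 2828 / 5152 / 1929 / 3340 / 1972 / 4910 / 7617.
Period 2:
Births: 1929 * 0.253 = 488  |  3340 * 0.311 = 1039  |  1972 * 0.233 = 459 — total 1986
10–19: 2828 * 0.963 = 2723
20–29: 5152 * 0.941 = 4848
30–39: 1929 * 0.951 = 1834
40–49: 3340 * 0.962 = 3213
50–59: 1972 * 0.924 = 1822
60+: 4910 * 0.956 + 7617 * 0.425 = 4694 + 3237 = 7931
Net migration: 30–39 − 512 → 1322; 50–59 + 290 → 2112
Giving 1986 / 2723 / 4848 / 1322 / 3213 / 2112 / 7931.
Period 3:
Births: 4848 * 0.253 = 1227  |  1322 * 0.311 = 411  |  3213 * 0.233 = 749 — total 2387
10–19: 1986 * 0.963 = 1913
20–29: 2723 * 0.941 = 2562
30–39: 4848 * 0.951 = 4610
40–49: 1322 * 0.962 = 1272
50–59: 3213 * 0.924 = 2969
60+: 2112 * 0.956 + 7931 * 0.425 = 2019 + 3371 = 5390
Net migration: 30–39 − 512 → 4098; 50–59 + 290 → 3259
Giving 2387 / 1913 / 2562 / 4098 / 1272 / 3259 / 5390.
Period 4:
Births: 2562 * 0.253 = 648  |  4098 * 0.311 = 1274  |  1272 * 0.233 = 296 — total 2218
10–19: 2387 * 0.963 = 2299
20–29: 1913 * 0.941 = 1800
30–39: 2562 * 0.951 = 2436
40–49: 4098 * 0.962 = 3942
50–59: 1272 * 0.924 = 1175
60+: 3259 * 0.956 + 5390 * 0.425 = 3116 + 2291 = 5407
Net migration: 30–39 − 512 → 1924; 50–59 + 290 → 1465
Giving 2218 / 2299 / 1800 / 1924 / 3942 / 1465 / 5407.
Total: 28550 → 19055; change = -9495; percentage change = -33.3%

-33.3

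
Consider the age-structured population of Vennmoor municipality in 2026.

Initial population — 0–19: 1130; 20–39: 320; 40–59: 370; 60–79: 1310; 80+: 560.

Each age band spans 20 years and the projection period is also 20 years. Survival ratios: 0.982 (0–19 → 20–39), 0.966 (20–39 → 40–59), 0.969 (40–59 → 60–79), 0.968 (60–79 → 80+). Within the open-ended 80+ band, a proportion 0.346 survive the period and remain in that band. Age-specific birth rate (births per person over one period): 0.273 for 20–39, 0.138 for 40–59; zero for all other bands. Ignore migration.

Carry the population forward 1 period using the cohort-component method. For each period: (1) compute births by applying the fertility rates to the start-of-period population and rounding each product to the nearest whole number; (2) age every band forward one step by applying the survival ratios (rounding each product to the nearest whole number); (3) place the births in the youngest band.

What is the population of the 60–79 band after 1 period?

359

(Bands numbered youngest = 1 to oldest = 5.)
Period 1.
Births: 320 × 0.273 = 87  |  370 × 0.138 = 51 ⇒ total 138
Band 2: 1130 × 0.982 = 1110
Band 3: 320 × 0.966 = 309
Band 4: 370 × 0.969 = 359
Band 5: 1310 × 0.968 + 560 × 0.346 = 1268 + 194 = 1462
→ [138, 1110, 309, 359, 1462]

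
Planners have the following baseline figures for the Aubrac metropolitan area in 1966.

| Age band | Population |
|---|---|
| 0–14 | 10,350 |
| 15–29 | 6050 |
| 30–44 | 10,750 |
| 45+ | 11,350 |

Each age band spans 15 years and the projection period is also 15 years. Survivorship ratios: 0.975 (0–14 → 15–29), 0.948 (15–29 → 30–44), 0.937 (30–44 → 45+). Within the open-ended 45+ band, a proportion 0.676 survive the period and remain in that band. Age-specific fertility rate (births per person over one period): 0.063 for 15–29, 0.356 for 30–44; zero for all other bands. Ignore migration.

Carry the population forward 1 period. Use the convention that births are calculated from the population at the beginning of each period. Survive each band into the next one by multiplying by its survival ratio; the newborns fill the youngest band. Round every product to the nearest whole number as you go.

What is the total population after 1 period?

(Groups numbered youngest = 1 to oldest = 4.)
[period 1]
Births: 6050 × 0.063 = 381 ; 10750 × 0.356 = 3827 — total 4208
Group 2: 10350 × 0.975 = 10091
Group 3: 6050 × 0.948 = 5735
Group 4: 10750 × 0.937 + 11350 × 0.676 = 10073 + 7673 = 17746
End of period: [4208, 10091, 5735, 17746]
Total after period 1: 4208 + 10091 + 5735 + 17746 = 37780

37780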